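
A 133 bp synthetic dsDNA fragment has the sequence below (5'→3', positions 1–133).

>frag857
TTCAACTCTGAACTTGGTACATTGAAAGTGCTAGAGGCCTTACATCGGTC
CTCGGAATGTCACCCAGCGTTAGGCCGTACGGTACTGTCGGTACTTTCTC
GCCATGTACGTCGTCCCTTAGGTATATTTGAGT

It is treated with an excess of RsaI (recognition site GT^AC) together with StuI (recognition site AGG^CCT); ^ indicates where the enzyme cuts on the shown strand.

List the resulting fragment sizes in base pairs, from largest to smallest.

41, 26, 19, 18, 15, 9, 5 bp

RsaI sites (GTAC) start at positions 17, 77, 82, 91, 106.
RsaI cuts after base 2 of each site, so after positions 18, 78, 83, 92, 107.
The StuI site (AGGCCT) starts at position 35.
StuI cuts after base 3 of each site, so after position 37.
Combined cut positions: 18, 37, 78, 83, 92, 107.
Linear molecule, 6 cuts → 7 fragments:
  1–18 → 18 bp
  19–37 → 19 bp
  38–78 → 41 bp
  79–83 → 5 bp
  84–92 → 9 bp
  93–107 → 15 bp
  108–133 → 26 bp
Sorted largest to smallest: 41, 26, 19, 18, 15, 9, 5 bp.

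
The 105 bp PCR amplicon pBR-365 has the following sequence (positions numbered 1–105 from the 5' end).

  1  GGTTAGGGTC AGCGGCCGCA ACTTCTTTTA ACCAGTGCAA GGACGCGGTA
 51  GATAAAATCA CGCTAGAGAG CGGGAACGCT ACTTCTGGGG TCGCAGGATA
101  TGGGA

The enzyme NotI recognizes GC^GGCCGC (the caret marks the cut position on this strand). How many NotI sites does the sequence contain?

GCGGCCGC occurs starting at position 12.
NotI cuts at 1 site.

1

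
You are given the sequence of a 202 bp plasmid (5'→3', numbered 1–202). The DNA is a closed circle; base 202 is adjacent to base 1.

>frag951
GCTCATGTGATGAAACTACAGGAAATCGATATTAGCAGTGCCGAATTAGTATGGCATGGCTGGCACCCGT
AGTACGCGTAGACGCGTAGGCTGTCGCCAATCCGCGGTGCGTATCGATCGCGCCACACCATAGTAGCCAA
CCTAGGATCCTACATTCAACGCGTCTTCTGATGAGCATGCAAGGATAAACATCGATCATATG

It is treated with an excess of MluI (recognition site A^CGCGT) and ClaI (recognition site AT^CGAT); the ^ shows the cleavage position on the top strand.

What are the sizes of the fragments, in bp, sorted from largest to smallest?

48, 45, 36, 33, 32, 8 bp

MluI sites (ACGCGT) start at positions 74, 82, 159.
MluI cuts after the first base of each site, so after positions 74, 82, 159.
ClaI sites (ATCGAT) start at positions 25, 113, 191.
ClaI cuts after base 2 of each site, so after positions 26, 114, 192.
Combined cut positions: 26, 74, 82, 114, 159, 192.
Circular molecule, 6 cuts → 6 fragments:
  27–74 → 48 bp
  75–82 → 8 bp
  83–114 → 32 bp
  115–159 → 45 bp
  160–192 → 33 bp
  193–202 then 1–26 → 10 + 26 = 36 bp
Sorted largest to smallest: 48, 45, 36, 33, 32, 8 bp.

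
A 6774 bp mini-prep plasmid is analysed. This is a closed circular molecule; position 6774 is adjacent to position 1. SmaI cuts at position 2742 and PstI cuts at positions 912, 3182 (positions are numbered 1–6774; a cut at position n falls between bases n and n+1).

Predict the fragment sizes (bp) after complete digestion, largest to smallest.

Combined cut positions (sorted): 912, 2742, 3182.
Circular molecule, 3 cuts → 3 fragments:
  2742 − 912 = 1830 bp
  3182 − 2742 = 440 bp
  wrap: 6774 − 3182 + 912 = 4504 bp
Sorted largest to smallest: 4504, 1830, 440 bp.

4504, 1830, 440 bp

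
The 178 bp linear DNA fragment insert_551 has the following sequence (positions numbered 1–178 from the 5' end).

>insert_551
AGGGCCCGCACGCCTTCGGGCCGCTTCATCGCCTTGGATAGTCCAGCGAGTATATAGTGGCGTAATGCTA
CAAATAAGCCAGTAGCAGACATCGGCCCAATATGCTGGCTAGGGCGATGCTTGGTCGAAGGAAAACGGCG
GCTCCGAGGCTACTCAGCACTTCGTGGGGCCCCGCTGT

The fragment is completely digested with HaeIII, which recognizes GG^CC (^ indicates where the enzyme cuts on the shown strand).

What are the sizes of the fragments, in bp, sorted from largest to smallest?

75, 74, 16, 9, 4 bp

HaeIII sites (GGCC) start at positions 3, 19, 94, 168.
HaeIII cuts after base 2 of each site, so after positions 4, 20, 95, 169.
Linear molecule, 4 cuts → 5 fragments:
  1–4 → 4 bp
  5–20 → 16 bp
  21–95 → 75 bp
  96–169 → 74 bp
  170–178 → 9 bp
Sorted largest to smallest: 75, 74, 16, 9, 4 bp.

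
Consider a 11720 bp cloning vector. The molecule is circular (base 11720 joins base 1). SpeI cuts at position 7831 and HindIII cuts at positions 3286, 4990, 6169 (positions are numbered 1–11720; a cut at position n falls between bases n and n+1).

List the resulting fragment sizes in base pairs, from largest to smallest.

7175, 1704, 1662, 1179 bp

Combined cut positions (sorted): 3286, 4990, 6169, 7831.
Circular molecule, 4 cuts → 4 fragments:
  4990 − 3286 = 1704 bp
  6169 − 4990 = 1179 bp
  7831 − 6169 = 1662 bp
  wrap: 11720 − 7831 + 3286 = 7175 bp
Sorted largest to smallest: 7175, 1704, 1662, 1179 bp.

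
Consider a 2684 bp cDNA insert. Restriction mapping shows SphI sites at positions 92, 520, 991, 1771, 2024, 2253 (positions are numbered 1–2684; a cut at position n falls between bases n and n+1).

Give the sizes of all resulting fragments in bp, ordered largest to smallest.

Linear molecule, 6 cuts → 7 fragments:
  92 − 0 = 92 bp
  520 − 92 = 428 bp
  991 − 520 = 471 bp
  1771 − 991 = 780 bp
  2024 − 1771 = 253 bp
  2253 − 2024 = 229 bp
  2684 − 2253 = 431 bp
Sorted largest to smallest: 780, 471, 431, 428, 253, 229, 92 bp.

780, 471, 431, 428, 253, 229, 92 bp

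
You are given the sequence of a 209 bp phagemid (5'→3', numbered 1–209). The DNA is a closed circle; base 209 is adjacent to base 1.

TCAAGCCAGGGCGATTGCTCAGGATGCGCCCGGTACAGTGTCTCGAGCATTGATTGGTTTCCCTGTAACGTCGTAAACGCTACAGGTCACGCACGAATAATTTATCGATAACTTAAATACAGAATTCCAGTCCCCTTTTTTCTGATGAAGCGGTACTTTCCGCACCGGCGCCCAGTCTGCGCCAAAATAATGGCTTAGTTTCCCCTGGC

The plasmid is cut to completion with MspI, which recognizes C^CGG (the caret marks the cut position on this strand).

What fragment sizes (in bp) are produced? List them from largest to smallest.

135, 74 bp

MspI sites (CCGG) start at positions 30, 165.
MspI cuts after the first base of each site, so after positions 30, 165.
Circular molecule, 2 cuts → 2 fragments:
  31–165 → 135 bp
  166–209 then 1–30 → 44 + 30 = 74 bp
Sorted largest to smallest: 135, 74 bp.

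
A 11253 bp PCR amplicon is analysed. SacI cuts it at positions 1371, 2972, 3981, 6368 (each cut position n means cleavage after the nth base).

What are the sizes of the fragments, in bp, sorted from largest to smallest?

4885, 2387, 1601, 1371, 1009 bp

Linear molecule, 4 cuts → 5 fragments:
  1371 − 0 = 1371 bp
  2972 − 1371 = 1601 bp
  3981 − 2972 = 1009 bp
  6368 − 3981 = 2387 bp
  11253 − 6368 = 4885 bp
Sorted largest to smallest: 4885, 2387, 1601, 1371, 1009 bp.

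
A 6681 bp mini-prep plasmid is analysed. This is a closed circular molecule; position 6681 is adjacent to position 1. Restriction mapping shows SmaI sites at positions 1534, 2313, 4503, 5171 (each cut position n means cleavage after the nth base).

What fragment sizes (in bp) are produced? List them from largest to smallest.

3044, 2190, 779, 668 bp

Circular molecule, 4 cuts → 4 fragments:
  2313 − 1534 = 779 bp
  4503 − 2313 = 2190 bp
  5171 − 4503 = 668 bp
  wrap: 6681 − 5171 + 1534 = 3044 bp
Sorted largest to smallest: 3044, 2190, 779, 668 bp.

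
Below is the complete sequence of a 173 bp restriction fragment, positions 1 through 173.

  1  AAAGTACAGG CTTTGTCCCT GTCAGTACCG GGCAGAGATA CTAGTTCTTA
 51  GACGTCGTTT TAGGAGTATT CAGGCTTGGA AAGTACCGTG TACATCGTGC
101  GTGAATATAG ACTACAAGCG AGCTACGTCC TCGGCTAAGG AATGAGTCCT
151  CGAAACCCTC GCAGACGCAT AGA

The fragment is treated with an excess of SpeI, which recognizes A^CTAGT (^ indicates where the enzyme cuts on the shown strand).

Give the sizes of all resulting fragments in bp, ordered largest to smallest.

133, 40 bp

The SpeI site (ACTAGT) starts at position 40.
SpeI cuts after the first base of each site, so after position 40.
Linear molecule, 1 cut → 2 fragments:
  1–40 → 40 bp
  41–173 → 133 bp
Sorted largest to smallest: 133, 40 bp.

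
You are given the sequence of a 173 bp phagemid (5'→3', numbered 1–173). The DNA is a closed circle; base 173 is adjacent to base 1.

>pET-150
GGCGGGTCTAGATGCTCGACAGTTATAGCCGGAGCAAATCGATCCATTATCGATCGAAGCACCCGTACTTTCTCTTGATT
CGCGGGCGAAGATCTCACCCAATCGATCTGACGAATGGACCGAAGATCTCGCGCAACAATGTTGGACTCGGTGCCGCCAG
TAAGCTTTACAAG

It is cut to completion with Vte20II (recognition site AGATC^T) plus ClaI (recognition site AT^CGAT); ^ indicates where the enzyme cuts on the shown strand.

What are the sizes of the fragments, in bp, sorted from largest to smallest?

84, 44, 25, 11, 9 bp

Vte20II sites (AGATCT) start at positions 90, 124.
Vte20II cuts after base 5 of each site (before the last base), so after positions 94, 128.
ClaI sites (ATCGAT) start at positions 38, 49, 102.
ClaI cuts after base 2 of each site, so after positions 39, 50, 103.
Combined cut positions: 39, 50, 94, 103, 128.
Circular molecule, 5 cuts → 5 fragments:
  40–50 → 11 bp
  51–94 → 44 bp
  95–103 → 9 bp
  104–128 → 25 bp
  129–173 then 1–39 → 45 + 39 = 84 bp
Sorted largest to smallest: 84, 44, 25, 11, 9 bp.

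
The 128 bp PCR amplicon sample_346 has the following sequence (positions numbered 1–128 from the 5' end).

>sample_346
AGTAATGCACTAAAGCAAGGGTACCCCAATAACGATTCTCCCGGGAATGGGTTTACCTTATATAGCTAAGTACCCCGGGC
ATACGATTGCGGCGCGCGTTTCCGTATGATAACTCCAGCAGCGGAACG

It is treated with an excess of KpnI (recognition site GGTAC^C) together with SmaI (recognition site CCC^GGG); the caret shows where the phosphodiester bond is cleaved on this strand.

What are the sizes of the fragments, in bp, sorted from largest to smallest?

The KpnI site (GGTACC) starts at position 20.
KpnI cuts after base 5 of each site (before the last base), so after position 24.
SmaI sites (CCCGGG) start at positions 40, 74.
SmaI cuts after base 3 of each site, so after positions 42, 76.
Combined cut positions: 24, 42, 76.
Linear molecule, 3 cuts → 4 fragments:
  1–24 → 24 bp
  25–42 → 18 bp
  43–76 → 34 bp
  77–128 → 52 bp
Sorted largest to smallest: 52, 34, 24, 18 bp.

52, 34, 24, 18 bp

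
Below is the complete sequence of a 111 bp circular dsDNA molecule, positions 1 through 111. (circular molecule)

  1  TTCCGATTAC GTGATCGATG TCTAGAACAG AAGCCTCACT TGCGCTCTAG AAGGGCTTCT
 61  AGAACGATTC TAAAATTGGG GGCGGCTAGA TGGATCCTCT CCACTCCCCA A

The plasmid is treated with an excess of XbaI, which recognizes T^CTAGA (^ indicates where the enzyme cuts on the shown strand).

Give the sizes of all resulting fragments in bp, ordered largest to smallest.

74, 25, 12 bp

XbaI sites (TCTAGA) start at positions 21, 46, 58.
XbaI cuts after the first base of each site, so after positions 21, 46, 58.
Circular molecule, 3 cuts → 3 fragments:
  22–46 → 25 bp
  47–58 → 12 bp
  59–111 then 1–21 → 53 + 21 = 74 bp
Sorted largest to smallest: 74, 25, 12 bp.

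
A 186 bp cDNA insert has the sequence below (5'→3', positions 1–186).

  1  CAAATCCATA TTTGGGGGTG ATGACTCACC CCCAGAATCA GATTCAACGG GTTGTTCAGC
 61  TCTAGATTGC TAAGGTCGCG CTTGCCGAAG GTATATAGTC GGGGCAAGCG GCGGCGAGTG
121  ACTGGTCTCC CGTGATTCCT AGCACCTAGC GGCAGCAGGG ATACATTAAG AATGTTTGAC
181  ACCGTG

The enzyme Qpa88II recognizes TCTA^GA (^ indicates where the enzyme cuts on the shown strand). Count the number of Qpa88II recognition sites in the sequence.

1

TCTAGA occurs starting at position 61.
Qpa88II cuts at 1 site.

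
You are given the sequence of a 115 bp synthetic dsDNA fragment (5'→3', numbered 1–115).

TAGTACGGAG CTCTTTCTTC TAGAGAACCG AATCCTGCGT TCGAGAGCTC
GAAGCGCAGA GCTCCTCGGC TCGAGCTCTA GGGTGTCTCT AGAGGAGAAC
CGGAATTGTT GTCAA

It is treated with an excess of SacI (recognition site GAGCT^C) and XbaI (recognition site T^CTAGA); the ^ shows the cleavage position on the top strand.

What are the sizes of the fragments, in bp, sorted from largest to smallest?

SacI sites (GAGCTC) start at positions 8, 45, 59, 73.
SacI cuts after base 5 of each site (before the last base), so after positions 12, 49, 63, 77.
XbaI sites (TCTAGA) start at positions 19, 88.
XbaI cuts after the first base of each site, so after positions 19, 88.
Combined cut positions: 12, 19, 49, 63, 77, 88.
Linear molecule, 6 cuts → 7 fragments:
  1–12 → 12 bp
  13–19 → 7 bp
  20–49 → 30 bp
  50–63 → 14 bp
  64–77 → 14 bp
  78–88 → 11 bp
  89–115 → 27 bp
Sorted largest to smallest: 30, 27, 14, 14, 12, 11, 7 bp.

30, 27, 14, 14, 12, 11, 7 bp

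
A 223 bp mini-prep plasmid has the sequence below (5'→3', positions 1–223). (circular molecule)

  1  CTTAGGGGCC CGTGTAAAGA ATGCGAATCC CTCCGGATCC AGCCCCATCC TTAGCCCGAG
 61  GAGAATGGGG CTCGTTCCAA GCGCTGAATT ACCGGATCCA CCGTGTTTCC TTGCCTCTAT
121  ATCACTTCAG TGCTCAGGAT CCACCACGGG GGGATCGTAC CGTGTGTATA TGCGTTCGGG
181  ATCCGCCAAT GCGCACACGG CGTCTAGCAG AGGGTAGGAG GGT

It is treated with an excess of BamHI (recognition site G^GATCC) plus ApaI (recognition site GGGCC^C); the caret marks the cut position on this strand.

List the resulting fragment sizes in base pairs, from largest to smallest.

59, 54, 43, 42, 25 bp

BamHI sites (GGATCC) start at positions 35, 94, 137, 179.
BamHI cuts after the first base of each site, so after positions 35, 94, 137, 179.
The ApaI site (GGGCCC) starts at position 6.
ApaI cuts after base 5 of each site (before the last base), so after position 10.
Combined cut positions: 10, 35, 94, 137, 179.
Circular molecule, 5 cuts → 5 fragments:
  11–35 → 25 bp
  36–94 → 59 bp
  95–137 → 43 bp
  138–179 → 42 bp
  180–223 then 1–10 → 44 + 10 = 54 bp
Sorted largest to smallest: 59, 54, 43, 42, 25 bp.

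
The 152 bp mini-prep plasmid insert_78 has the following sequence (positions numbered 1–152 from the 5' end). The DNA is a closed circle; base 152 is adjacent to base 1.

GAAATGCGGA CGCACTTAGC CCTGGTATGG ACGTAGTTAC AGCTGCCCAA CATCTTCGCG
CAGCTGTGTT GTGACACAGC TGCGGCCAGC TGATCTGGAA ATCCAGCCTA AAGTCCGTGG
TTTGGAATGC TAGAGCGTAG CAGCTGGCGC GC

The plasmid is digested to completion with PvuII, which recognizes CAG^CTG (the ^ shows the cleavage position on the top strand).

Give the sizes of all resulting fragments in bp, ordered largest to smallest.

PvuII sites (CAGCTG) start at positions 40, 61, 77, 87, 141.
PvuII cuts after base 3 of each site, so after positions 42, 63, 79, 89, 143.
Circular molecule, 5 cuts → 5 fragments:
  43–63 → 21 bp
  64–79 → 16 bp
  80–89 → 10 bp
  90–143 → 54 bp
  144–152 then 1–42 → 9 + 42 = 51 bp
Sorted largest to smallest: 54, 51, 21, 16, 10 bp.

54, 51, 21, 16, 10 bp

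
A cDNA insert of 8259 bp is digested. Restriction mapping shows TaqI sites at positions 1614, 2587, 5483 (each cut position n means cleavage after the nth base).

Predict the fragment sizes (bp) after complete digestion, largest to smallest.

2896, 2776, 1614, 973 bp

Linear molecule, 3 cuts → 4 fragments:
  1614 − 0 = 1614 bp
  2587 − 1614 = 973 bp
  5483 − 2587 = 2896 bp
  8259 − 5483 = 2776 bp
Sorted largest to smallest: 2896, 2776, 1614, 973 bp.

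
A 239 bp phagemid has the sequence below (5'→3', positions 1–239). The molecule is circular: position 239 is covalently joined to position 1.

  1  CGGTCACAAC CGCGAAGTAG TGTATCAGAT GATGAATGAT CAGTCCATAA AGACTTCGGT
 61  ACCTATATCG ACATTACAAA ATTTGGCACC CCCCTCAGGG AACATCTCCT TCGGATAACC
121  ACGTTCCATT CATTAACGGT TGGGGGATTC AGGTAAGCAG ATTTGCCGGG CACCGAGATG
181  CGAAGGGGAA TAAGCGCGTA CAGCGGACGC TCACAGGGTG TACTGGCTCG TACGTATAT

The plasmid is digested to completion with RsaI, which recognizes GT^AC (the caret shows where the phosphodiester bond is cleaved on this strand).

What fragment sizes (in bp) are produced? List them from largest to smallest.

RsaI sites (GTAC) start at positions 59, 198, 220, 230.
RsaI cuts after base 2 of each site, so after positions 60, 199, 221, 231.
Circular molecule, 4 cuts → 4 fragments:
  61–199 → 139 bp
  200–221 → 22 bp
  222–231 → 10 bp
  232–239 then 1–60 → 8 + 60 = 68 bp
Sorted largest to smallest: 139, 68, 22, 10 bp.

139, 68, 22, 10 bp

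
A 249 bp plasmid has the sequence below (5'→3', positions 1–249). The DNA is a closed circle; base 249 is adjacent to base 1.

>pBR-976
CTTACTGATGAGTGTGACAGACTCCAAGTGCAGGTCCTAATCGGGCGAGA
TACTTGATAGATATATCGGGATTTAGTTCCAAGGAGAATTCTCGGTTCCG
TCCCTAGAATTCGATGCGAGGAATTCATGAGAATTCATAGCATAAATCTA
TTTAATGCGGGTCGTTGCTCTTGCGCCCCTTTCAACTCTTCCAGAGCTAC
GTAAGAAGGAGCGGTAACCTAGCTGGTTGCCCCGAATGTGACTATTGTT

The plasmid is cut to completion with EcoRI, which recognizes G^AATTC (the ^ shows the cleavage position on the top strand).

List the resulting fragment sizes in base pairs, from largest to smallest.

204, 21, 14, 10 bp

EcoRI sites (GAATTC) start at positions 86, 107, 121, 131.
EcoRI cuts after the first base of each site, so after positions 86, 107, 121, 131.
Circular molecule, 4 cuts → 4 fragments:
  87–107 → 21 bp
  108–121 → 14 bp
  122–131 → 10 bp
  132–249 then 1–86 → 118 + 86 = 204 bp
Sorted largest to smallest: 204, 21, 14, 10 bp.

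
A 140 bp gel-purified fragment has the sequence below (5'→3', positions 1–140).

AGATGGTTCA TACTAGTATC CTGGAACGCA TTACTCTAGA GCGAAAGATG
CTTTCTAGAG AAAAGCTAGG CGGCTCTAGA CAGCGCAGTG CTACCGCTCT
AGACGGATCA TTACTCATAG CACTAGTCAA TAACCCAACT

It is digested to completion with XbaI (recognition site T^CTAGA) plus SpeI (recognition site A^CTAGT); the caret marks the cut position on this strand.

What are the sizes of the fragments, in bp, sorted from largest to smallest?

24, 23, 23, 21, 19, 18, 12 bp

XbaI sites (TCTAGA) start at positions 35, 54, 75, 98.
XbaI cuts after the first base of each site, so after positions 35, 54, 75, 98.
SpeI sites (ACTAGT) start at positions 12, 122.
SpeI cuts after the first base of each site, so after positions 12, 122.
Combined cut positions: 12, 35, 54, 75, 98, 122.
Linear molecule, 6 cuts → 7 fragments:
  1–12 → 12 bp
  13–35 → 23 bp
  36–54 → 19 bp
  55–75 → 21 bp
  76–98 → 23 bp
  99–122 → 24 bp
  123–140 → 18 bp
Sorted largest to smallest: 24, 23, 23, 21, 19, 18, 12 bp.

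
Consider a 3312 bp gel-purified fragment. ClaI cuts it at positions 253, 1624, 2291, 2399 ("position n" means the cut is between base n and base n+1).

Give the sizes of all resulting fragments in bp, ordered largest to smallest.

1371, 913, 667, 253, 108 bp

Linear molecule, 4 cuts → 5 fragments:
  253 − 0 = 253 bp
  1624 − 253 = 1371 bp
  2291 − 1624 = 667 bp
  2399 − 2291 = 108 bp
  3312 − 2399 = 913 bp
Sorted largest to smallest: 1371, 913, 667, 253, 108 bp.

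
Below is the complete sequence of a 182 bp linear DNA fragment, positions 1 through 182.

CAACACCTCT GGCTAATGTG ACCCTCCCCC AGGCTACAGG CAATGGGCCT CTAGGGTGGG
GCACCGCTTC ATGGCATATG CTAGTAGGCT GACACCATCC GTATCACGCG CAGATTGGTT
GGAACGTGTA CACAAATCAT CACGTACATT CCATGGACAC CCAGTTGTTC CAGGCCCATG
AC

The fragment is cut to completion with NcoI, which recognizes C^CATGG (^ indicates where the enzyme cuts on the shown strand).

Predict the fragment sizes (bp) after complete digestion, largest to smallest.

151, 31 bp

The NcoI site (CCATGG) starts at position 151.
NcoI cuts after the first base of each site, so after position 151.
Linear molecule, 1 cut → 2 fragments:
  1–151 → 151 bp
  152–182 → 31 bp
Sorted largest to smallest: 151, 31 bp.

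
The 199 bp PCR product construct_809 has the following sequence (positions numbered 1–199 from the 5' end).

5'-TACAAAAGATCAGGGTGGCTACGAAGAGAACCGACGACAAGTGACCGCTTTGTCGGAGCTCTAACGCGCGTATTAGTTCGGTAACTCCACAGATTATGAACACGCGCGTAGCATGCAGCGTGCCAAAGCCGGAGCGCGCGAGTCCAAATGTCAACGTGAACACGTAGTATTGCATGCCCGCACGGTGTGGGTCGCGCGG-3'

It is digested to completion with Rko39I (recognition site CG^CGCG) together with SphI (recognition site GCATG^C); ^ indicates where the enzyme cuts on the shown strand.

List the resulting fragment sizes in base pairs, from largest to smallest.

Rko39I sites (CGCGCG) start at positions 65, 103, 135, 193.
Rko39I cuts after base 2 of each site, so after positions 66, 104, 136, 194.
SphI sites (GCATGC) start at positions 111, 172.
SphI cuts after base 5 of each site (before the last base), so after positions 115, 176.
Combined cut positions: 66, 104, 115, 136, 176, 194.
Linear molecule, 6 cuts → 7 fragments:
  1–66 → 66 bp
  67–104 → 38 bp
  105–115 → 11 bp
  116–136 → 21 bp
  137–176 → 40 bp
  177–194 → 18 bp
  195–199 → 5 bp
Sorted largest to smallest: 66, 40, 38, 21, 18, 11, 5 bp.

66, 40, 38, 21, 18, 11, 5 bp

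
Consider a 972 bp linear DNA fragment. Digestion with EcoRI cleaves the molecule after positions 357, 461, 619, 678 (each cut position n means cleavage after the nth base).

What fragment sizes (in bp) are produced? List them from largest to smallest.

357, 294, 158, 104, 59 bp

Linear molecule, 4 cuts → 5 fragments:
  357 − 0 = 357 bp
  461 − 357 = 104 bp
  619 − 461 = 158 bp
  678 − 619 = 59 bp
  972 − 678 = 294 bp
Sorted largest to smallest: 357, 294, 158, 104, 59 bp.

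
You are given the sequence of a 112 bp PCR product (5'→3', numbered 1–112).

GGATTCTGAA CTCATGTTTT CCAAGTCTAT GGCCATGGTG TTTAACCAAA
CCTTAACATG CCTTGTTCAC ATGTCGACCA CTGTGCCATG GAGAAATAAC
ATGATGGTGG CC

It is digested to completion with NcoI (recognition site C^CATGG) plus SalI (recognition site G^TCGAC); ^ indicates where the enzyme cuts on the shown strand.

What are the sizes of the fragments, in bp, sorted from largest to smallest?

40, 33, 26, 13 bp

NcoI sites (CCATGG) start at positions 33, 86.
NcoI cuts after the first base of each site, so after positions 33, 86.
The SalI site (GTCGAC) starts at position 73.
SalI cuts after the first base of each site, so after position 73.
Combined cut positions: 33, 73, 86.
Linear molecule, 3 cuts → 4 fragments:
  1–33 → 33 bp
  34–73 → 40 bp
  74–86 → 13 bp
  87–112 → 26 bp
Sorted largest to smallest: 40, 33, 26, 13 bp.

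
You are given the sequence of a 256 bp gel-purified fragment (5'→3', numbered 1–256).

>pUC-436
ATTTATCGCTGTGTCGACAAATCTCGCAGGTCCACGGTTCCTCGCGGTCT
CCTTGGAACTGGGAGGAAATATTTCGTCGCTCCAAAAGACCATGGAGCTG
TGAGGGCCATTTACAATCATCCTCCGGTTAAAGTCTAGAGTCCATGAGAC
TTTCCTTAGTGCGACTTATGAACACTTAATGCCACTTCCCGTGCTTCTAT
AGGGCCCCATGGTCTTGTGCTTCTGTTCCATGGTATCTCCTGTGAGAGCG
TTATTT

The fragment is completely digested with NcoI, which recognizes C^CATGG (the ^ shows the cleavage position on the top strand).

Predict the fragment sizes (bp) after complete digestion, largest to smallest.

117, 90, 28, 21 bp

NcoI sites (CCATGG) start at positions 90, 207, 228.
NcoI cuts after the first base of each site, so after positions 90, 207, 228.
Linear molecule, 3 cuts → 4 fragments:
  1–90 → 90 bp
  91–207 → 117 bp
  208–228 → 21 bp
  229–256 → 28 bp
Sorted largest to smallest: 117, 90, 28, 21 bp.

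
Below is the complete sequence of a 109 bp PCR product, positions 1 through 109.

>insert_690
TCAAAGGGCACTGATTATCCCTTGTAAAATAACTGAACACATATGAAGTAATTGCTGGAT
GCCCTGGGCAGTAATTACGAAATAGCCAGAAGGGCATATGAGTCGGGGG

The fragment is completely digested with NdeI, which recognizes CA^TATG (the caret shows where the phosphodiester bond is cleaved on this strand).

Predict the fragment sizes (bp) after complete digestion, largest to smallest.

55, 41, 13 bp

NdeI sites (CATATG) start at positions 40, 95.
NdeI cuts after base 2 of each site, so after positions 41, 96.
Linear molecule, 2 cuts → 3 fragments:
  1–41 → 41 bp
  42–96 → 55 bp
  97–109 → 13 bp
Sorted largest to smallest: 55, 41, 13 bp.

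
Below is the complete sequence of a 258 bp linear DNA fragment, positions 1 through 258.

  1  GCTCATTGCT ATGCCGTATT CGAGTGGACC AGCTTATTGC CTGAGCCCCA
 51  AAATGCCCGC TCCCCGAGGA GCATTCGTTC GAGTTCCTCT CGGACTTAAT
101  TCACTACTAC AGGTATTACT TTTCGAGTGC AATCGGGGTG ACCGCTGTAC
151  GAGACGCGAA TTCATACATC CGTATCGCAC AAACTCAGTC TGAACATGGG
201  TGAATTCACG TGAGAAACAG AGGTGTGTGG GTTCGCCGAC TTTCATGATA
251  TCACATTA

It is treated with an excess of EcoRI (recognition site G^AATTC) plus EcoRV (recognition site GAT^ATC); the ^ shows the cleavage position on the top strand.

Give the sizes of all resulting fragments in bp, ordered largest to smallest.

EcoRI sites (GAATTC) start at positions 158, 202.
EcoRI cuts after the first base of each site, so after positions 158, 202.
The EcoRV site (GATATC) starts at position 247.
EcoRV cuts after base 3 of each site, so after position 249.
Combined cut positions: 158, 202, 249.
Linear molecule, 3 cuts → 4 fragments:
  1–158 → 158 bp
  159–202 → 44 bp
  203–249 → 47 bp
  250–258 → 9 bp
Sorted largest to smallest: 158, 47, 44, 9 bp.

158, 47, 44, 9 bp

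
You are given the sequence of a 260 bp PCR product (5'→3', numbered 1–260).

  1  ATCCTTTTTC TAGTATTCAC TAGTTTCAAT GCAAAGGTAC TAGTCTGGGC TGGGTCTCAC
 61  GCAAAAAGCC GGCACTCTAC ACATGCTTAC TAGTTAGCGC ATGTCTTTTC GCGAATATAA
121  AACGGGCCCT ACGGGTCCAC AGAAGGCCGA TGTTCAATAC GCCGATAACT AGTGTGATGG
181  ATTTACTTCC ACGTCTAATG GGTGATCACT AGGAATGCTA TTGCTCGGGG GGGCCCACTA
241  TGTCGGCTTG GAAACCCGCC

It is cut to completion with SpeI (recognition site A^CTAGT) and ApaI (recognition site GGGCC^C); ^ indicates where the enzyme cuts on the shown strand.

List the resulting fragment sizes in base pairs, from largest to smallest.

67, 50, 40, 39, 25, 20, 19 bp

SpeI sites (ACTAGT) start at positions 19, 39, 89, 168.
SpeI cuts after the first base of each site, so after positions 19, 39, 89, 168.
ApaI sites (GGGCCC) start at positions 124, 231.
ApaI cuts after base 5 of each site (before the last base), so after positions 128, 235.
Combined cut positions: 19, 39, 89, 128, 168, 235.
Linear molecule, 6 cuts → 7 fragments:
  1–19 → 19 bp
  20–39 → 20 bp
  40–89 → 50 bp
  90–128 → 39 bp
  129–168 → 40 bp
  169–235 → 67 bp
  236–260 → 25 bp
Sorted largest to smallest: 67, 50, 40, 39, 25, 20, 19 bp.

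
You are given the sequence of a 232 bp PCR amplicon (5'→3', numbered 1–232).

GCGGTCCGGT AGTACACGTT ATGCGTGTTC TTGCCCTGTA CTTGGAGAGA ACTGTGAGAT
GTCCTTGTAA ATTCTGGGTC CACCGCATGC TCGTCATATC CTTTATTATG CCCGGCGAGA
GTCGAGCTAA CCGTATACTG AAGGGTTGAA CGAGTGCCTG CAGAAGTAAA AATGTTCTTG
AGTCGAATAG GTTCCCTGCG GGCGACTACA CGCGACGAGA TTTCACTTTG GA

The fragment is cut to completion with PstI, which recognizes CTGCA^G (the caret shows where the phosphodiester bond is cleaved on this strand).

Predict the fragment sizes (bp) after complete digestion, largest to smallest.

The PstI site (CTGCAG) starts at position 158.
PstI cuts after base 5 of each site (before the last base), so after position 162.
Linear molecule, 1 cut → 2 fragments:
  1–162 → 162 bp
  163–232 → 70 bp
Sorted largest to smallest: 162, 70 bp.

162, 70 bp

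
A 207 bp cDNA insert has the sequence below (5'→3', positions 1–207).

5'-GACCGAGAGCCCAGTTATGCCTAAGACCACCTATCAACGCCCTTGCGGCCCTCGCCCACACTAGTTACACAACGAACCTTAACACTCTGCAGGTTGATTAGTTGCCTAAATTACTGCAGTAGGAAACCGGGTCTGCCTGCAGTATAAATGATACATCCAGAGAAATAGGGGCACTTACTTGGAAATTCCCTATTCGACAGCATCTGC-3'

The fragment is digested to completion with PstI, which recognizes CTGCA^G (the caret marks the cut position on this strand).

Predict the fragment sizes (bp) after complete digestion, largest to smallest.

PstI sites (CTGCAG) start at positions 87, 114, 137.
PstI cuts after base 5 of each site (before the last base), so after positions 91, 118, 141.
Linear molecule, 3 cuts → 4 fragments:
  1–91 → 91 bp
  92–118 → 27 bp
  119–141 → 23 bp
  142–207 → 66 bp
Sorted largest to smallest: 91, 66, 27, 23 bp.

91, 66, 27, 23 bp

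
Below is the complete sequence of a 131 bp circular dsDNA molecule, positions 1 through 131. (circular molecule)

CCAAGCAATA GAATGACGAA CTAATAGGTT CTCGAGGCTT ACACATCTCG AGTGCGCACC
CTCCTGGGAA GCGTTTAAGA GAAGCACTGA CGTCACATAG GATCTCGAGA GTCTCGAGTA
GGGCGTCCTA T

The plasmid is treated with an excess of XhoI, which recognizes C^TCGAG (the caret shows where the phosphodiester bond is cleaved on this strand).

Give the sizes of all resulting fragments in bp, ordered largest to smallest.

XhoI sites (CTCGAG) start at positions 31, 47, 104, 113.
XhoI cuts after the first base of each site, so after positions 31, 47, 104, 113.
Circular molecule, 4 cuts → 4 fragments:
  32–47 → 16 bp
  48–104 → 57 bp
  105–113 → 9 bp
  114–131 then 1–31 → 18 + 31 = 49 bp
Sorted largest to smallest: 57, 49, 16, 9 bp.

57, 49, 16, 9 bp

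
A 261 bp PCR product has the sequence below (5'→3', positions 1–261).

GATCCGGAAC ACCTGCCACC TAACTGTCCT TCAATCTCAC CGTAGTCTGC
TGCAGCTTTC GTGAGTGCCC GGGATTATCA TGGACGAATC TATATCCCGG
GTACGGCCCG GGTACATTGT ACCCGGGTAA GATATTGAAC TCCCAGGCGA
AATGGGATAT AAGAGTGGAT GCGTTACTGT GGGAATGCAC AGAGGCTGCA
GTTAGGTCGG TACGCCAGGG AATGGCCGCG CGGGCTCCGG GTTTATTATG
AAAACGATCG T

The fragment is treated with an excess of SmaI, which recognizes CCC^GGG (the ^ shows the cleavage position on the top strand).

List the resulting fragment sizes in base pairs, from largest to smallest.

137, 70, 28, 15, 11 bp

SmaI sites (CCCGGG) start at positions 68, 96, 107, 122.
SmaI cuts after base 3 of each site, so after positions 70, 98, 109, 124.
Linear molecule, 4 cuts → 5 fragments:
  1–70 → 70 bp
  71–98 → 28 bp
  99–109 → 11 bp
  110–124 → 15 bp
  125–261 → 137 bp
Sorted largest to smallest: 137, 70, 28, 15, 11 bp.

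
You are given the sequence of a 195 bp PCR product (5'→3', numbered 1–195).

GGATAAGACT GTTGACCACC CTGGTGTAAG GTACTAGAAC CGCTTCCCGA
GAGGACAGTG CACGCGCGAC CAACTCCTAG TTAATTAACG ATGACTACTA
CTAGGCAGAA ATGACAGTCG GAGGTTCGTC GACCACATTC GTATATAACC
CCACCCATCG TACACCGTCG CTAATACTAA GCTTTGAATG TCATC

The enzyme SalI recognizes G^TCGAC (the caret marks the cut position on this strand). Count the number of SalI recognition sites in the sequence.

1

GTCGAC occurs starting at position 128.
SalI cuts at 1 site.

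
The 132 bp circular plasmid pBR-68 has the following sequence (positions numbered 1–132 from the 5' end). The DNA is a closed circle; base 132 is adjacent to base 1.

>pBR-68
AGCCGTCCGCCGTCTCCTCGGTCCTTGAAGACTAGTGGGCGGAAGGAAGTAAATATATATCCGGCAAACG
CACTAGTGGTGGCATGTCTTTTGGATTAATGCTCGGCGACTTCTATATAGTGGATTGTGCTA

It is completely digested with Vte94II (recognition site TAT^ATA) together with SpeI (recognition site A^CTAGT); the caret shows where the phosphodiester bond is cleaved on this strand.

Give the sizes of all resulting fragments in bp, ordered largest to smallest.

Vte94II sites (TATATA) start at positions 54, 114.
Vte94II cuts after base 3 of each site, so after positions 56, 116.
SpeI sites (ACTAGT) start at positions 31, 72.
SpeI cuts after the first base of each site, so after positions 31, 72.
Combined cut positions: 31, 56, 72, 116.
Circular molecule, 4 cuts → 4 fragments:
  32–56 → 25 bp
  57–72 → 16 bp
  73–116 → 44 bp
  117–132 then 1–31 → 16 + 31 = 47 bp
Sorted largest to smallest: 47, 44, 25, 16 bp.

47, 44, 25, 16 bp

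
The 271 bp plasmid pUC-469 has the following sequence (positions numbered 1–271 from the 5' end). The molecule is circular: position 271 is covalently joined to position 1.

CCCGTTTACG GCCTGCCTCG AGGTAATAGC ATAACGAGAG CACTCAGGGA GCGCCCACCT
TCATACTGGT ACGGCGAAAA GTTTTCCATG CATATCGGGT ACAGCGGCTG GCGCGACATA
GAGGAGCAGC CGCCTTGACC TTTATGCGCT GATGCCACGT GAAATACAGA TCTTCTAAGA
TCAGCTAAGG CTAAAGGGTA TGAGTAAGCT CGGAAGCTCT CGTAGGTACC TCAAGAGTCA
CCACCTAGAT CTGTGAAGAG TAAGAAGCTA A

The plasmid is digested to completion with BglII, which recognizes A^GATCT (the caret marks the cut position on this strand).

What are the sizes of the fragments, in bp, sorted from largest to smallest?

192, 79 bp

BglII sites (AGATCT) start at positions 168, 247.
BglII cuts after the first base of each site, so after positions 168, 247.
Circular molecule, 2 cuts → 2 fragments:
  169–247 → 79 bp
  248–271 then 1–168 → 24 + 168 = 192 bp
Sorted largest to smallest: 192, 79 bp.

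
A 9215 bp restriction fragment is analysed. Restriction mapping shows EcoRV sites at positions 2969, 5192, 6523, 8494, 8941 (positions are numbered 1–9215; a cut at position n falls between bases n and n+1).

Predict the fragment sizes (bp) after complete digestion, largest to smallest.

Linear molecule, 5 cuts → 6 fragments:
  2969 − 0 = 2969 bp
  5192 − 2969 = 2223 bp
  6523 − 5192 = 1331 bp
  8494 − 6523 = 1971 bp
  8941 − 8494 = 447 bp
  9215 − 8941 = 274 bp
Sorted largest to smallest: 2969, 2223, 1971, 1331, 447, 274 bp.

2969, 2223, 1971, 1331, 447, 274 bp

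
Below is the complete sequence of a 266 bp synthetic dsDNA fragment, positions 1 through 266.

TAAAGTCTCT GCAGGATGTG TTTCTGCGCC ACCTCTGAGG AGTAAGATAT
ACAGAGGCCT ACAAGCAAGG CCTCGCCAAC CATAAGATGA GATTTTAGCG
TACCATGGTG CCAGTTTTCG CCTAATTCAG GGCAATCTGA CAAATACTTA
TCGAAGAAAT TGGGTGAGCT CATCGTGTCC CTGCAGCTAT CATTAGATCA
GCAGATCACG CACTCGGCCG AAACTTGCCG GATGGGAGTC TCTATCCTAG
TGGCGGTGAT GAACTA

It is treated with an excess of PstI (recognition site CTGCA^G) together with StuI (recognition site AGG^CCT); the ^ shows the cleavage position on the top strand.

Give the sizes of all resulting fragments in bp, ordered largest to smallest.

PstI sites (CTGCAG) start at positions 9, 181.
PstI cuts after base 5 of each site (before the last base), so after positions 13, 185.
StuI sites (AGGCCT) start at positions 55, 68.
StuI cuts after base 3 of each site, so after positions 57, 70.
Combined cut positions: 13, 57, 70, 185.
Linear molecule, 4 cuts → 5 fragments:
  1–13 → 13 bp
  14–57 → 44 bp
  58–70 → 13 bp
  71–185 → 115 bp
  186–266 → 81 bp
Sorted largest to smallest: 115, 81, 44, 13, 13 bp.

115, 81, 44, 13, 13 bp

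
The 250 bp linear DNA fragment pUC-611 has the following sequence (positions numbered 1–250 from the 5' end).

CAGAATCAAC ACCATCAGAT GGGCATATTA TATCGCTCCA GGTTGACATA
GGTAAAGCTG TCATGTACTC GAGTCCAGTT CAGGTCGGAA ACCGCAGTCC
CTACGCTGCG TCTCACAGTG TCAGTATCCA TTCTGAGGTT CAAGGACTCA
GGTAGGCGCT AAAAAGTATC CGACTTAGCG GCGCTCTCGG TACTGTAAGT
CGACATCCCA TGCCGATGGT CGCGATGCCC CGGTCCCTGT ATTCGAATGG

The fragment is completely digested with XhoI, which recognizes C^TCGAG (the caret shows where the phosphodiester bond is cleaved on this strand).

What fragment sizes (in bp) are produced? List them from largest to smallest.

182, 68 bp

The XhoI site (CTCGAG) starts at position 68.
XhoI cuts after the first base of each site, so after position 68.
Linear molecule, 1 cut → 2 fragments:
  1–68 → 68 bp
  69–250 → 182 bp
Sorted largest to smallest: 182, 68 bp.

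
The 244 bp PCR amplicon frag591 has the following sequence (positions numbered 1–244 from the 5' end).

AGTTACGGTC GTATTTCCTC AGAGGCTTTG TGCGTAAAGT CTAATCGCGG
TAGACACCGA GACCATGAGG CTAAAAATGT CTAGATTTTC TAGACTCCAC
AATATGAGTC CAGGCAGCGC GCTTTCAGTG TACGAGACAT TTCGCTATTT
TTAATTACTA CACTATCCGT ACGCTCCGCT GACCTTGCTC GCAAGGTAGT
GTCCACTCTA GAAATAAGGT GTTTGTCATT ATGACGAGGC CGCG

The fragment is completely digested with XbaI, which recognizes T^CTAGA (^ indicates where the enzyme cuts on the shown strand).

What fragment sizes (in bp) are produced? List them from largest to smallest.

118, 80, 37, 9 bp

XbaI sites (TCTAGA) start at positions 80, 89, 207.
XbaI cuts after the first base of each site, so after positions 80, 89, 207.
Linear molecule, 3 cuts → 4 fragments:
  1–80 → 80 bp
  81–89 → 9 bp
  90–207 → 118 bp
  208–244 → 37 bp
Sorted largest to smallest: 118, 80, 37, 9 bp.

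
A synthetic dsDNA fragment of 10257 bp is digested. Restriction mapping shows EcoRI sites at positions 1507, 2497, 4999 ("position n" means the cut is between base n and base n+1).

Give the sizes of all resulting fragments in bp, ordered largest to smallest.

Linear molecule, 3 cuts → 4 fragments:
  1507 − 0 = 1507 bp
  2497 − 1507 = 990 bp
  4999 − 2497 = 2502 bp
  10257 − 4999 = 5258 bp
Sorted largest to smallest: 5258, 2502, 1507, 990 bp.

5258, 2502, 1507, 990 bp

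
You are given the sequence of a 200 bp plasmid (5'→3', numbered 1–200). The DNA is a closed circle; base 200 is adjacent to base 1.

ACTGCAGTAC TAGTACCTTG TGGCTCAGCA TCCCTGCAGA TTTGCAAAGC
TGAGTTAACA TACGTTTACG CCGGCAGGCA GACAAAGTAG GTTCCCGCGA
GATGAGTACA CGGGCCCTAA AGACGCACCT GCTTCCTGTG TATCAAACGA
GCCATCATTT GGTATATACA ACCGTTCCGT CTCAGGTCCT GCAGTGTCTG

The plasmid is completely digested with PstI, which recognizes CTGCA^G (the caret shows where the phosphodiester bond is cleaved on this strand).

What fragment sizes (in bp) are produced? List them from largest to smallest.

PstI sites (CTGCAG) start at positions 2, 34, 189.
PstI cuts after base 5 of each site (before the last base), so after positions 6, 38, 193.
Circular molecule, 3 cuts → 3 fragments:
  7–38 → 32 bp
  39–193 → 155 bp
  194–200 then 1–6 → 7 + 6 = 13 bp
Sorted largest to smallest: 155, 32, 13 bp.

155, 32, 13 bp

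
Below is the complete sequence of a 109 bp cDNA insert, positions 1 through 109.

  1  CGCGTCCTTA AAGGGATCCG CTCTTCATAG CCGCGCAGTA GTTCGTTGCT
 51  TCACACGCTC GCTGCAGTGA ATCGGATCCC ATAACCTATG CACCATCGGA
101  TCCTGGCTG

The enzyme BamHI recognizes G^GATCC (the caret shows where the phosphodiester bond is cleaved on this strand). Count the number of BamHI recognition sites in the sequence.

GGATCC occurs starting at positions 14, 74, 98.
BamHI cuts at 3 sites.

3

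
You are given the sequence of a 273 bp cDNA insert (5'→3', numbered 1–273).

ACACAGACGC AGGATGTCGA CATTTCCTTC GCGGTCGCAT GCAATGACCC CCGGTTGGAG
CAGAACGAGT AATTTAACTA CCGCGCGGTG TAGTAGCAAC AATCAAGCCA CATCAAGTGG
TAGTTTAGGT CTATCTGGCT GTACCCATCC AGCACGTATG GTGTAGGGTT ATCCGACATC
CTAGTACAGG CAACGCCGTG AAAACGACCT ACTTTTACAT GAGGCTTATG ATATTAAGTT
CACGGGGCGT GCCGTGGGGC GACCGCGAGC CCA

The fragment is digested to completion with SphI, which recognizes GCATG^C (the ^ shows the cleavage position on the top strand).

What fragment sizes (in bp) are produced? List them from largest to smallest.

232, 41 bp

The SphI site (GCATGC) starts at position 37.
SphI cuts after base 5 of each site (before the last base), so after position 41.
Linear molecule, 1 cut → 2 fragments:
  1–41 → 41 bp
  42–273 → 232 bp
Sorted largest to smallest: 232, 41 bp.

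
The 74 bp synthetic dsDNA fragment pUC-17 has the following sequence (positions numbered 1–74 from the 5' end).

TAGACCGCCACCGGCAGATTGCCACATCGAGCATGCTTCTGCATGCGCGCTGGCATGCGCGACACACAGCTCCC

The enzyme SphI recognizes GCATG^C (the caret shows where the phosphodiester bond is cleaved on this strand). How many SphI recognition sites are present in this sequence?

3

GCATGC occurs starting at positions 31, 41, 53.
SphI cuts at 3 sites.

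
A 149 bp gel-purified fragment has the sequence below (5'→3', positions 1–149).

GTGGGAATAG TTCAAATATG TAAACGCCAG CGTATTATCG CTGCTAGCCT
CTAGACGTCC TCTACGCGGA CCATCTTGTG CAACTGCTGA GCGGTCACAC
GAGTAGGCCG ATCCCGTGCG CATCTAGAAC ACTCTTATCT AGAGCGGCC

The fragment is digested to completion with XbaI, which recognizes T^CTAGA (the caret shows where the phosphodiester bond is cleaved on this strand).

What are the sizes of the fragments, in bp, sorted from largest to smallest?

73, 50, 15, 11 bp

XbaI sites (TCTAGA) start at positions 50, 123, 138.
XbaI cuts after the first base of each site, so after positions 50, 123, 138.
Linear molecule, 3 cuts → 4 fragments:
  1–50 → 50 bp
  51–123 → 73 bp
  124–138 → 15 bp
  139–149 → 11 bp
Sorted largest to smallest: 73, 50, 15, 11 bp.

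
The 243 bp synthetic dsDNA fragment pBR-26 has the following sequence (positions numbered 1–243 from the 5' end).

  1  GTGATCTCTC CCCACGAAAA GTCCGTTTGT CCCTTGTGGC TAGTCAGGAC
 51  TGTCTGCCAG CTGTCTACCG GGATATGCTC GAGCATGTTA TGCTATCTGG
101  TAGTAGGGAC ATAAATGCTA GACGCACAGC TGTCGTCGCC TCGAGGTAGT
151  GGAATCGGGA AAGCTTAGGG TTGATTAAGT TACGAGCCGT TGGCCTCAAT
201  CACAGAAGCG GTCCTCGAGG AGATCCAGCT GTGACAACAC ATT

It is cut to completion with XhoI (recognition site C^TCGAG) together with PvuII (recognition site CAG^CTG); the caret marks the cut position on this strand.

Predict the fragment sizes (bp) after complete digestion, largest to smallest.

XhoI sites (CTCGAG) start at positions 78, 140, 214.
XhoI cuts after the first base of each site, so after positions 78, 140, 214.
PvuII sites (CAGCTG) start at positions 58, 127, 226.
PvuII cuts after base 3 of each site, so after positions 60, 129, 228.
Combined cut positions: 60, 78, 129, 140, 214, 228.
Linear molecule, 6 cuts → 7 fragments:
  1–60 → 60 bp
  61–78 → 18 bp
  79–129 → 51 bp
  130–140 → 11 bp
  141–214 → 74 bp
  215–228 → 14 bp
  229–243 → 15 bp
Sorted largest to smallest: 74, 60, 51, 18, 15, 14, 11 bp.

74, 60, 51, 18, 15, 14, 11 bp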